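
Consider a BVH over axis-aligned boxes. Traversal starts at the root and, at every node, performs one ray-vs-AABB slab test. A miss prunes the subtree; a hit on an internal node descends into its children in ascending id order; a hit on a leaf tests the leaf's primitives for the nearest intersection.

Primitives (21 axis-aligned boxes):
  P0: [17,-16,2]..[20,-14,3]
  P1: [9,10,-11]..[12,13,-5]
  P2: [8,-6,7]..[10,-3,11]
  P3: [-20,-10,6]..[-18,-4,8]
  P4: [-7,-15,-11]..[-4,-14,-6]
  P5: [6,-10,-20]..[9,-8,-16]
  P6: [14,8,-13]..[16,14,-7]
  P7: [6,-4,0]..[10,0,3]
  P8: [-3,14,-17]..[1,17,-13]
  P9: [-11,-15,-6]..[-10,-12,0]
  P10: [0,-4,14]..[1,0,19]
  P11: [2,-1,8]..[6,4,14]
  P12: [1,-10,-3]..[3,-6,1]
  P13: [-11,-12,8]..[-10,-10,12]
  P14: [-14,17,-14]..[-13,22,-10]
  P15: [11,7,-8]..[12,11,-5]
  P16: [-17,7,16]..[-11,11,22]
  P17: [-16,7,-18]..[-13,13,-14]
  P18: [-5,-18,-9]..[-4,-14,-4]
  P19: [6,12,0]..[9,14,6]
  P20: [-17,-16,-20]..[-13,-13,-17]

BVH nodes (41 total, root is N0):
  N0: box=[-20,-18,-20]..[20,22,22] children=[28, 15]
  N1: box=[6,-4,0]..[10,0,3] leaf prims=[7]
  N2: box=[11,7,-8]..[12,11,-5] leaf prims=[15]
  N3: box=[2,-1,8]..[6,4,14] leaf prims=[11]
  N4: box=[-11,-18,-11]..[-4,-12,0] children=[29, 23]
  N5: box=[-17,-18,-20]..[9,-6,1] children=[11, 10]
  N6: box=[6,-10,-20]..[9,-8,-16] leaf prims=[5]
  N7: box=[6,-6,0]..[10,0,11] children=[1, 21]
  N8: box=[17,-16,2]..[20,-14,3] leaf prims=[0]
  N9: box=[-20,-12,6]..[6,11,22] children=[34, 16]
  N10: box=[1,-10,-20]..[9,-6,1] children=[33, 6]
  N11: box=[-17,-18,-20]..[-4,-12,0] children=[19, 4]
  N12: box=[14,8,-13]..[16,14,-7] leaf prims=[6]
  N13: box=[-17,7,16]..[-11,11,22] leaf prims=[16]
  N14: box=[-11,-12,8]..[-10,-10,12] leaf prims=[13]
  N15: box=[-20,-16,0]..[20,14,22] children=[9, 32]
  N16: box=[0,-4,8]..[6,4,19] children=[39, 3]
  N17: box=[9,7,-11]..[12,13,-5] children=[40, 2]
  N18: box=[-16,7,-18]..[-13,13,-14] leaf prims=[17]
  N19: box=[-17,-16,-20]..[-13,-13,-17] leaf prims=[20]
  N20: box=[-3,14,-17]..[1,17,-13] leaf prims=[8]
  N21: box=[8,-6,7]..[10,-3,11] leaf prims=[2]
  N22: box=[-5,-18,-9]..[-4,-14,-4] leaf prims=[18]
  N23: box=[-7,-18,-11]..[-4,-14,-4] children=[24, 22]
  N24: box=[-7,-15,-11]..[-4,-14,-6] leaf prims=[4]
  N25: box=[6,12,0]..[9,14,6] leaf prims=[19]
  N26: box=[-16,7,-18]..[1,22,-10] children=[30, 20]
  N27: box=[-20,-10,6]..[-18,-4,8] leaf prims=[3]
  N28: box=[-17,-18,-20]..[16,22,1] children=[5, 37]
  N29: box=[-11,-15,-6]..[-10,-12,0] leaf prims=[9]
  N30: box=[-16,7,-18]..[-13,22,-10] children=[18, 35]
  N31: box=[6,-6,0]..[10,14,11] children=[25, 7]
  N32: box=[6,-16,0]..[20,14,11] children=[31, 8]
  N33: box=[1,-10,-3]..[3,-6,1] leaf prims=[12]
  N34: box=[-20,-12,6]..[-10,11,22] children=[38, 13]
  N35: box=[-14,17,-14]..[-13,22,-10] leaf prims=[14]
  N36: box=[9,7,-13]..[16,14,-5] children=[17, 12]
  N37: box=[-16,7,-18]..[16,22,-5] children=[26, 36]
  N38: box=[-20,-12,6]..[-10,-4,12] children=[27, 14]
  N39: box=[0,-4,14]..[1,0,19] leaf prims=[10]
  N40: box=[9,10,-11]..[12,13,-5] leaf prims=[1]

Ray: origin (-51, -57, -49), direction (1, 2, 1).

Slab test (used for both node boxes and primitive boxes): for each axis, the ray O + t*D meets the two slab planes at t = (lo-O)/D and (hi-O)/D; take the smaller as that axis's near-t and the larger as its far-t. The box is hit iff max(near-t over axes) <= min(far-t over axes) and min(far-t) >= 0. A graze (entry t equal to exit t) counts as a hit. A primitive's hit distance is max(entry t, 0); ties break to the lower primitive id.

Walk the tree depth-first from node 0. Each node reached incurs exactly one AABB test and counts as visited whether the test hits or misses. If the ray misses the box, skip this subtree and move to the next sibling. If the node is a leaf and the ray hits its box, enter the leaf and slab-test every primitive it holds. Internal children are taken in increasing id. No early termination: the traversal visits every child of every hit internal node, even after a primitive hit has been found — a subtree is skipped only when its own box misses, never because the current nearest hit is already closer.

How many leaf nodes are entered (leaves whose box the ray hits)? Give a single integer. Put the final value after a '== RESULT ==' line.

Trace the traversal:
N0 x:[31,71] y:[39/2,79/2] z:[29,71] -> hit [31,79/2], descend [15, 28]
  N15 x:[31,71] y:[41/2,71/2] z:[49,71] -> miss, prune
  N28 x:[34,67] y:[39/2,79/2] z:[29,50] -> hit [34,79/2], descend [5, 37]
    N5 x:[34,60] y:[39/2,51/2] z:[29,50] -> miss, prune
    N37 x:[35,67] y:[32,79/2] z:[31,44] -> hit [35,79/2], descend [26, 36]
      N26 x:[35,52] y:[32,79/2] z:[31,39] -> hit [35,39], descend [20, 30]
        N20 x:[48,52] y:[71/2,37] z:[32,36] -> miss, prune
        N30 x:[35,38] y:[32,79/2] z:[31,39] -> hit [35,38], descend [18, 35]
          N18 x:[35,38] y:[32,35] z:[31,35] -> hit [35,35] leaf, test {P17@t=35}
          N35 x:[37,38] y:[37,79/2] z:[35,39] -> hit [37,38] leaf, test {P14@t=37}
      N36 x:[60,67] y:[32,71/2] z:[36,44] -> miss, prune

Summary -> nodes [0, 15, 28, 5, 37, 26, 20, 30, 18, 35, 36]; box-tests=11; leaf-entries=2; first=P17

== RESULT ==
2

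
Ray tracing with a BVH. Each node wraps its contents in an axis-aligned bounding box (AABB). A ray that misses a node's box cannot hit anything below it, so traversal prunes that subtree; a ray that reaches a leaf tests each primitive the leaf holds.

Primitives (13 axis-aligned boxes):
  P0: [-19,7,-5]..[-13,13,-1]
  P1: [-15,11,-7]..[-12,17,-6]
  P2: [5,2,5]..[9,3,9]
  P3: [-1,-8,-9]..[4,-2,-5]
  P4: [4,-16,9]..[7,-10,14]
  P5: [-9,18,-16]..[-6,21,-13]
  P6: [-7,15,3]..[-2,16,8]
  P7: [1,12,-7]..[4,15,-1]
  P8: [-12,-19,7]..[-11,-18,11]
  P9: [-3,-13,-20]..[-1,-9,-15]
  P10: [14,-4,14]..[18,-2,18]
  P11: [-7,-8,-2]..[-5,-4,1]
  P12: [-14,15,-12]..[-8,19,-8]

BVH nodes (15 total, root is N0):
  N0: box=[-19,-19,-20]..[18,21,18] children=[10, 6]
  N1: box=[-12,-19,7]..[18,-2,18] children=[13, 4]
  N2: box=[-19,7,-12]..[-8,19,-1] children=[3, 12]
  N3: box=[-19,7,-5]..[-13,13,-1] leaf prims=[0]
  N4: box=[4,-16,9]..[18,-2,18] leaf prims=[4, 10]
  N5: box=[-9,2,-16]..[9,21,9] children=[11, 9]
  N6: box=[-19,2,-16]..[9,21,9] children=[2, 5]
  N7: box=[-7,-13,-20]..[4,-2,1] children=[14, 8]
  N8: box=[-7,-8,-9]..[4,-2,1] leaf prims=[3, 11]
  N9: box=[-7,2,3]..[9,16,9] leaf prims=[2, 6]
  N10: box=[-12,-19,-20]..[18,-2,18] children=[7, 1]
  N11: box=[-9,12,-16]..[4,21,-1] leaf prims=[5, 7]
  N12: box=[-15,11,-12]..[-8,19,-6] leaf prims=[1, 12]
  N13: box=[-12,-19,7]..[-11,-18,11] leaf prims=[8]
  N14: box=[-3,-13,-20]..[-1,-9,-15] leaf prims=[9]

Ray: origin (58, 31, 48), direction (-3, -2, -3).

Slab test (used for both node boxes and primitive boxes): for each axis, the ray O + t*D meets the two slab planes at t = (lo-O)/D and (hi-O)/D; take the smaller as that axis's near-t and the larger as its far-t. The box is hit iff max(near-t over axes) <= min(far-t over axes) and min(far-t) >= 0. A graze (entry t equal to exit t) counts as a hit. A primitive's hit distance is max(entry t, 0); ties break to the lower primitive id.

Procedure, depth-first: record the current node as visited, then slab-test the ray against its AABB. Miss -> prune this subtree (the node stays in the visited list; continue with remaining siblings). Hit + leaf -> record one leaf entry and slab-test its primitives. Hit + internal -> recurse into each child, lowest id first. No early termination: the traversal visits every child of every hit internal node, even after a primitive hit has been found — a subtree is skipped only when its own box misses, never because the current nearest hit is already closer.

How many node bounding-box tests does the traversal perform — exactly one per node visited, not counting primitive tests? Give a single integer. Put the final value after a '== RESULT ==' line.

Trace the traversal:
N0 x:[40/3,77/3] y:[5,25] z:[10,68/3] -> hit [40/3,68/3], descend [6, 10]
  N6 x:[49/3,77/3] y:[5,29/2] z:[13,64/3] -> miss, prune
  N10 x:[40/3,70/3] y:[33/2,25] z:[10,68/3] -> hit [33/2,68/3], descend [1, 7]
    N1 x:[40/3,70/3] y:[33/2,25] z:[10,41/3] -> miss, prune
    N7 x:[18,65/3] y:[33/2,22] z:[47/3,68/3] -> hit [18,65/3], descend [8, 14]
      N8 x:[18,65/3] y:[33/2,39/2] z:[47/3,19] -> hit [18,19] leaf, test {P3@t=18, P11(miss)}
      N14 x:[59/3,61/3] y:[20,22] z:[21,68/3] -> miss, prune

order=[0, 6, 10, 1, 7, 8, 14]  |boxes|=7  |leaves|=1  hit=P3

== RESULT ==
7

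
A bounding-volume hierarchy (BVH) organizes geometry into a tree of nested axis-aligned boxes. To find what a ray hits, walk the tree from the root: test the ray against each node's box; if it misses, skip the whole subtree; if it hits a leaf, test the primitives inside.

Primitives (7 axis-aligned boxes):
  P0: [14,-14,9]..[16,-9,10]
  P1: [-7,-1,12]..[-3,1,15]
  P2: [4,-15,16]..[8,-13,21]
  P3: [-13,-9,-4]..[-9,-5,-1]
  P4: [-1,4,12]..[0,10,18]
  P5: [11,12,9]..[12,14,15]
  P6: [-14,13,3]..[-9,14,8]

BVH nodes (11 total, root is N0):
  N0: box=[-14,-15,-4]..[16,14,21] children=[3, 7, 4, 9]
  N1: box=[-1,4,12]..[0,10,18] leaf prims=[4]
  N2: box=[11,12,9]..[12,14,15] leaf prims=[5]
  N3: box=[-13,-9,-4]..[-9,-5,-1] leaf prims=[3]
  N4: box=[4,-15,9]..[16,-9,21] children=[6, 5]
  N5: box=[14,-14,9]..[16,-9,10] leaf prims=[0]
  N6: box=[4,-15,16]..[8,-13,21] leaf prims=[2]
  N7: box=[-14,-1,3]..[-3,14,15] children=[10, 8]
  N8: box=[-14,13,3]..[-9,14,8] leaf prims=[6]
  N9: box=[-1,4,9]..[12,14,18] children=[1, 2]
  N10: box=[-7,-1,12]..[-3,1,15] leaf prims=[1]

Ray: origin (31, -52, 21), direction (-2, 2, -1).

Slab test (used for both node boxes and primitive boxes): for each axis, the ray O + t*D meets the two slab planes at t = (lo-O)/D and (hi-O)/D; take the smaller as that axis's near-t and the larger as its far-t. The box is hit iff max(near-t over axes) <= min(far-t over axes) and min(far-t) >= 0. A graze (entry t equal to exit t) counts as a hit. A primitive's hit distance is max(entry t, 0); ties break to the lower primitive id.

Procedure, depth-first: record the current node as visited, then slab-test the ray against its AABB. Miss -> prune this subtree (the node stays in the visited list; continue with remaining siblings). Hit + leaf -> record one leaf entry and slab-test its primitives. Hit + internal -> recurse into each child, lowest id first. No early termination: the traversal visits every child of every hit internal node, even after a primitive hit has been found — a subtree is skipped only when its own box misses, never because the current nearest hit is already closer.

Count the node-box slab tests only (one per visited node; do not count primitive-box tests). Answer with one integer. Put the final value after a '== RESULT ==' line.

Walk:
N0 x:[15/2,45/2] y:[37/2,33] z:[0,25] -> hit [37/2,45/2], descend [3, 4, 7, 9]
  N3 x:[20,22] y:[43/2,47/2] z:[22,25] -> hit [22,22] leaf, test {P3@t=22}
  N4 x:[15/2,27/2] y:[37/2,43/2] z:[0,12] -> miss, prune
  N7 x:[17,45/2] y:[51/2,33] z:[6,18] -> miss, prune
  N9 x:[19/2,16] y:[28,33] z:[3,12] -> miss, prune

order=[0, 3, 4, 7, 9]  |boxes|=5  |leaves|=1  hit=P3

== RESULT ==
5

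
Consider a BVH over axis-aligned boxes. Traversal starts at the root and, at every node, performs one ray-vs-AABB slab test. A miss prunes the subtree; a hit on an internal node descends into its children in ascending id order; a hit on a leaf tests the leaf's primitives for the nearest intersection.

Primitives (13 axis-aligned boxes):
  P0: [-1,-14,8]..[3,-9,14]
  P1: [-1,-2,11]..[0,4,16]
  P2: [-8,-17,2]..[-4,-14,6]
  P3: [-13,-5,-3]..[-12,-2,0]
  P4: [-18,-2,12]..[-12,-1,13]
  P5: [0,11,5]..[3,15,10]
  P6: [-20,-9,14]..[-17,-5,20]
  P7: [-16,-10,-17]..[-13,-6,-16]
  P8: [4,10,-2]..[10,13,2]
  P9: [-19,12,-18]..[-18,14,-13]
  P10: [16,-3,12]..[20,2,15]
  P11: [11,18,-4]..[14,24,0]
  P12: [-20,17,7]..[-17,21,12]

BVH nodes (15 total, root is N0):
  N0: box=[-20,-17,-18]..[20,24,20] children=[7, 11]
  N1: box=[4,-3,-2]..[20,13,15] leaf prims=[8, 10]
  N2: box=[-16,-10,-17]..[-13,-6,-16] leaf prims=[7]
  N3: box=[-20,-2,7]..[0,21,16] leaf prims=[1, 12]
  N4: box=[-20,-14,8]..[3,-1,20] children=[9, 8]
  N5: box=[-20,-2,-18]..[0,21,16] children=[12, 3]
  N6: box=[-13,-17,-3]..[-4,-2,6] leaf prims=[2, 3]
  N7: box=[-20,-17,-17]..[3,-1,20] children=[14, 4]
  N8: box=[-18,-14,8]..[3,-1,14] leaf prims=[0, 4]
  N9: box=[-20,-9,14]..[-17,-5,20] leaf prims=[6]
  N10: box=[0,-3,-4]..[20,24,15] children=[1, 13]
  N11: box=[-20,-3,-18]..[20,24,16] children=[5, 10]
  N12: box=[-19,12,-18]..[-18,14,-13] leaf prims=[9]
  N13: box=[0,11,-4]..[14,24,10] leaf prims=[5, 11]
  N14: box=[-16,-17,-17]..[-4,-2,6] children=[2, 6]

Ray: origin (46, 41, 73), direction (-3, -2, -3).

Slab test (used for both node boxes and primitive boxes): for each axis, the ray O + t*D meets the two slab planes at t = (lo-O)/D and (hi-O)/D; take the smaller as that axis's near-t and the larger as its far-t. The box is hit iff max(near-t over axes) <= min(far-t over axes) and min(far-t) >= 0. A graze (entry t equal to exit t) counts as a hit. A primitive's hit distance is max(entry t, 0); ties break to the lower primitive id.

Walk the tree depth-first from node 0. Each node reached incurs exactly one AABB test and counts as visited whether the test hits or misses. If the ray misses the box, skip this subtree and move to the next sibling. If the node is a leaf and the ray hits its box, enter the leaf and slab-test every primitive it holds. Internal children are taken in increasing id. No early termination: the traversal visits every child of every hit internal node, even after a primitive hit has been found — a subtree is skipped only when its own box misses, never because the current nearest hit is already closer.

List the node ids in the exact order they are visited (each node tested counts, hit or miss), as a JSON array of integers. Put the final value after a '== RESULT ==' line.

Trace the traversal:
N0 x:[26/3,22] y:[17/2,29] z:[53/3,91/3] -> hit [53/3,22], descend [7, 11]
  N7 x:[43/3,22] y:[21,29] z:[53/3,30] -> hit [21,22], descend [4, 14]
    N4 x:[43/3,22] y:[21,55/2] z:[53/3,65/3] -> hit [21,65/3], descend [8, 9]
      N8 x:[43/3,64/3] y:[21,55/2] z:[59/3,65/3] -> hit [21,64/3] leaf, test {P0(miss), P4(miss)}
      N9 x:[21,22] y:[23,25] z:[53/3,59/3] -> miss, prune
    N14 x:[50/3,62/3] y:[43/2,29] z:[67/3,30] -> miss, prune
  N11 x:[26/3,22] y:[17/2,22] z:[19,91/3] -> hit [19,22], descend [5, 10]
    N5 x:[46/3,22] y:[10,43/2] z:[19,91/3] -> hit [19,43/2], descend [3, 12]
      N3 x:[46/3,22] y:[10,43/2] z:[19,22] -> hit [19,43/2] leaf, test {P1(miss), P12(miss)}
      N12 x:[64/3,65/3] y:[27/2,29/2] z:[86/3,91/3] -> miss, prune
    N10 x:[26/3,46/3] y:[17/2,22] z:[58/3,77/3] -> miss, prune

Summary -> nodes [0, 7, 4, 8, 9, 14, 11, 5, 3, 12, 10]; box-tests=11; leaf-entries=2; first=miss

== RESULT ==
[0, 7, 4, 8, 9, 14, 11, 5, 3, 12, 10]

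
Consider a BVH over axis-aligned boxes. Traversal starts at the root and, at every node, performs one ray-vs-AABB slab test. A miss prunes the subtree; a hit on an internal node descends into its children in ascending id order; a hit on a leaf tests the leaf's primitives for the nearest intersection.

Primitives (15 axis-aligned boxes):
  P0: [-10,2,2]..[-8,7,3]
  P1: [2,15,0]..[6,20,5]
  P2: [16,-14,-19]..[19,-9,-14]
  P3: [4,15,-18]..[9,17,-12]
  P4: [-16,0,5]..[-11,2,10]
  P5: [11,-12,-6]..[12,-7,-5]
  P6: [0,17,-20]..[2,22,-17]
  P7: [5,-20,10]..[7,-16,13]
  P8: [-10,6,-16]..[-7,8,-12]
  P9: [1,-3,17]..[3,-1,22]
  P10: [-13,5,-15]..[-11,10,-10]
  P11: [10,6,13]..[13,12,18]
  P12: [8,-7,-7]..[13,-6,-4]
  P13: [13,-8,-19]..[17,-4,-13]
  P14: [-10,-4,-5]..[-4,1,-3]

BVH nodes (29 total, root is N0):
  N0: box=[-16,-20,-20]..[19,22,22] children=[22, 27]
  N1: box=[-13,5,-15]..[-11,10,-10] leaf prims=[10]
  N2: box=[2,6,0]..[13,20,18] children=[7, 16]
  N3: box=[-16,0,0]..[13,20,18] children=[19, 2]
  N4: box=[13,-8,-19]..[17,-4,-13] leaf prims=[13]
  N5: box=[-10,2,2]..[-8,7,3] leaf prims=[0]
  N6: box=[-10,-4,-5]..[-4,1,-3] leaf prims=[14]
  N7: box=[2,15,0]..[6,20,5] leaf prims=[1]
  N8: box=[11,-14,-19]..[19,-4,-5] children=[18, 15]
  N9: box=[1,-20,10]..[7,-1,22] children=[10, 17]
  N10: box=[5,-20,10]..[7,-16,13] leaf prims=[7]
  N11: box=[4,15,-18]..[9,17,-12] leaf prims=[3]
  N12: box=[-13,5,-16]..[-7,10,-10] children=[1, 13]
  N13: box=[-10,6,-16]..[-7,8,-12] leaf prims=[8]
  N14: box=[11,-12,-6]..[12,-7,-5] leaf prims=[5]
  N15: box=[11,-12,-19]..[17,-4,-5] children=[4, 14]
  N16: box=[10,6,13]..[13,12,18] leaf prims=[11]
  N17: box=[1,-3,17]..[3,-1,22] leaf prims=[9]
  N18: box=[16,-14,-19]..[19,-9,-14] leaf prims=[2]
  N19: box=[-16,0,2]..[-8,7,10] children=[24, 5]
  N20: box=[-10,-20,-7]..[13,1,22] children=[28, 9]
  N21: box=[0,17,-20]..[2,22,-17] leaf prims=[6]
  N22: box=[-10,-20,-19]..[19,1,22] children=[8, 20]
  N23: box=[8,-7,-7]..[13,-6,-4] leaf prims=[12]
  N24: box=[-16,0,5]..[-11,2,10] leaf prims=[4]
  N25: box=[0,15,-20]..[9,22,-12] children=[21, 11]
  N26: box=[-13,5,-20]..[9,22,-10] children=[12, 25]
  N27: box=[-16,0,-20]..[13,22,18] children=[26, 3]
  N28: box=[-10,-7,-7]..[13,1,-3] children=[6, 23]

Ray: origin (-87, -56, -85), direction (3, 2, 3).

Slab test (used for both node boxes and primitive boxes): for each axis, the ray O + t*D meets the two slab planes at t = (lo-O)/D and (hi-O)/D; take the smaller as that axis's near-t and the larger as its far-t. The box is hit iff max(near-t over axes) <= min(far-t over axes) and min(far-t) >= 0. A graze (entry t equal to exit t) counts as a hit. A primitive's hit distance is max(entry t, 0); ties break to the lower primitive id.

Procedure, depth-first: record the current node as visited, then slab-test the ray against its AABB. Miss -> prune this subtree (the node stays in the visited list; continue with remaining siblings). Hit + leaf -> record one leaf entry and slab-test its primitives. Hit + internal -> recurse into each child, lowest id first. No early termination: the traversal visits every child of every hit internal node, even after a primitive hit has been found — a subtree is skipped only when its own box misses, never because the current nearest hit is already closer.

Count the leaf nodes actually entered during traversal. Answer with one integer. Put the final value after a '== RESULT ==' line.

Trace the traversal:
N0 x:[71/3,106/3] y:[18,39] z:[65/3,107/3] -> hit [71/3,106/3], descend [22, 27]
  N22 x:[77/3,106/3] y:[18,57/2] z:[22,107/3] -> hit [77/3,57/2], descend [8, 20]
    N8 x:[98/3,106/3] y:[21,26] z:[22,80/3] -> miss, prune
    N20 x:[77/3,100/3] y:[18,57/2] z:[26,107/3] -> hit [26,57/2], descend [9, 28]
      N9 x:[88/3,94/3] y:[18,55/2] z:[95/3,107/3] -> miss, prune
      N28 x:[77/3,100/3] y:[49/2,57/2] z:[26,82/3] -> hit [26,82/3], descend [6, 23]
        N6 x:[77/3,83/3] y:[26,57/2] z:[80/3,82/3] -> hit [80/3,82/3] leaf, test {P14@t=80/3}
        N23 x:[95/3,100/3] y:[49/2,25] z:[26,27] -> miss, prune
  N27 x:[71/3,100/3] y:[28,39] z:[65/3,103/3] -> hit [28,100/3], descend [3, 26]
    N3 x:[71/3,100/3] y:[28,38] z:[85/3,103/3] -> hit [85/3,100/3], descend [2, 19]
      N2 x:[89/3,100/3] y:[31,38] z:[85/3,103/3] -> hit [31,100/3], descend [7, 16]
        N7 x:[89/3,31] y:[71/2,38] z:[85/3,30] -> miss, prune
        N16 x:[97/3,100/3] y:[31,34] z:[98/3,103/3] -> hit [98/3,100/3] leaf, test {P11@t=98/3}
      N19 x:[71/3,79/3] y:[28,63/2] z:[29,95/3] -> miss, prune
    N26 x:[74/3,32] y:[61/2,39] z:[65/3,25] -> miss, prune

Summary -> nodes [0, 22, 8, 20, 9, 28, 6, 23, 27, 3, 2, 7, 16, 19, 26]; box-tests=15; leaf-entries=2; first=P14

== RESULT ==
2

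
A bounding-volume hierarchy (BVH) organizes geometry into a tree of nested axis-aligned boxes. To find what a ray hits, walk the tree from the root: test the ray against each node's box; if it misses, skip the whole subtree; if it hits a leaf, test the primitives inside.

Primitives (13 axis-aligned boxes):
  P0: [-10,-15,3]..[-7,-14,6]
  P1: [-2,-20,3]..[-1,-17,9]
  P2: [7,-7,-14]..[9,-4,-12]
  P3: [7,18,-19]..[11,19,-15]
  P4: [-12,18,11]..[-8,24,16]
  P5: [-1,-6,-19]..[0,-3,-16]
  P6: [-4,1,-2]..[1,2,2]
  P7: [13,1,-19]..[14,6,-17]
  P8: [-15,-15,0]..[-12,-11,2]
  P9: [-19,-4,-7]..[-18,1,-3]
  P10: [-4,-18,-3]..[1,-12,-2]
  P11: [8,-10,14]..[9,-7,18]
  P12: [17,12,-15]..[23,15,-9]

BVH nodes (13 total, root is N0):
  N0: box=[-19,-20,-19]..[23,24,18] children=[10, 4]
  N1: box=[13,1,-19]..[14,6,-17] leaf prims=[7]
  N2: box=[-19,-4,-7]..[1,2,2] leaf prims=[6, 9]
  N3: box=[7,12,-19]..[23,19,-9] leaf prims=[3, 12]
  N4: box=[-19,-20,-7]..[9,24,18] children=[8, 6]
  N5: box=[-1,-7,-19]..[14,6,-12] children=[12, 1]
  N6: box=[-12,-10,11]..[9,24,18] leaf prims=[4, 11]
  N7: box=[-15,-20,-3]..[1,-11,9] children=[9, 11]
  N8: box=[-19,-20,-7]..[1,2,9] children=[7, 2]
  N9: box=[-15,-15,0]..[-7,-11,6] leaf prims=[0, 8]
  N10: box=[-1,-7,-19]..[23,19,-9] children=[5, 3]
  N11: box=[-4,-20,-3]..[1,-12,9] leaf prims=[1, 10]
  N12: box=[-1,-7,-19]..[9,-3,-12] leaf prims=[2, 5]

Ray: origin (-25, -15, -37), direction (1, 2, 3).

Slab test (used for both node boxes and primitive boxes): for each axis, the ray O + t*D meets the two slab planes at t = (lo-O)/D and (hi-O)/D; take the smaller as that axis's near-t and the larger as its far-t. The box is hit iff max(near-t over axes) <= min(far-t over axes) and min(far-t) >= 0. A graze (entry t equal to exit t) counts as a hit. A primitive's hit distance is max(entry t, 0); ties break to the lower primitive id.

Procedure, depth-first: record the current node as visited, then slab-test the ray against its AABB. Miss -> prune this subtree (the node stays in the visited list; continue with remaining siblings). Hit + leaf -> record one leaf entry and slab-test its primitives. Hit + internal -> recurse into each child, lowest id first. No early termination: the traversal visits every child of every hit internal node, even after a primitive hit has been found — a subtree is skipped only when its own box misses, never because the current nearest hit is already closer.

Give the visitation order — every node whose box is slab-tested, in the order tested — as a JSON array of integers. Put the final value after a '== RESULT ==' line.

Trace the traversal:
N0 x:[6,48] y:[-5/2,39/2] z:[6,55/3] -> hit [6,55/3], descend [4, 10]
  N4 x:[6,34] y:[-5/2,39/2] z:[10,55/3] -> hit [10,55/3], descend [6, 8]
    N6 x:[13,34] y:[5/2,39/2] z:[16,55/3] -> hit [16,55/3] leaf, test {P4@t=33/2, P11(miss)}
    N8 x:[6,26] y:[-5/2,17/2] z:[10,46/3] -> miss, prune
  N10 x:[24,48] y:[4,17] z:[6,28/3] -> miss, prune

Summary -> nodes [0, 4, 6, 8, 10]; box-tests=5; leaf-entries=1; first=P4

== RESULT ==
[0, 4, 6, 8, 10]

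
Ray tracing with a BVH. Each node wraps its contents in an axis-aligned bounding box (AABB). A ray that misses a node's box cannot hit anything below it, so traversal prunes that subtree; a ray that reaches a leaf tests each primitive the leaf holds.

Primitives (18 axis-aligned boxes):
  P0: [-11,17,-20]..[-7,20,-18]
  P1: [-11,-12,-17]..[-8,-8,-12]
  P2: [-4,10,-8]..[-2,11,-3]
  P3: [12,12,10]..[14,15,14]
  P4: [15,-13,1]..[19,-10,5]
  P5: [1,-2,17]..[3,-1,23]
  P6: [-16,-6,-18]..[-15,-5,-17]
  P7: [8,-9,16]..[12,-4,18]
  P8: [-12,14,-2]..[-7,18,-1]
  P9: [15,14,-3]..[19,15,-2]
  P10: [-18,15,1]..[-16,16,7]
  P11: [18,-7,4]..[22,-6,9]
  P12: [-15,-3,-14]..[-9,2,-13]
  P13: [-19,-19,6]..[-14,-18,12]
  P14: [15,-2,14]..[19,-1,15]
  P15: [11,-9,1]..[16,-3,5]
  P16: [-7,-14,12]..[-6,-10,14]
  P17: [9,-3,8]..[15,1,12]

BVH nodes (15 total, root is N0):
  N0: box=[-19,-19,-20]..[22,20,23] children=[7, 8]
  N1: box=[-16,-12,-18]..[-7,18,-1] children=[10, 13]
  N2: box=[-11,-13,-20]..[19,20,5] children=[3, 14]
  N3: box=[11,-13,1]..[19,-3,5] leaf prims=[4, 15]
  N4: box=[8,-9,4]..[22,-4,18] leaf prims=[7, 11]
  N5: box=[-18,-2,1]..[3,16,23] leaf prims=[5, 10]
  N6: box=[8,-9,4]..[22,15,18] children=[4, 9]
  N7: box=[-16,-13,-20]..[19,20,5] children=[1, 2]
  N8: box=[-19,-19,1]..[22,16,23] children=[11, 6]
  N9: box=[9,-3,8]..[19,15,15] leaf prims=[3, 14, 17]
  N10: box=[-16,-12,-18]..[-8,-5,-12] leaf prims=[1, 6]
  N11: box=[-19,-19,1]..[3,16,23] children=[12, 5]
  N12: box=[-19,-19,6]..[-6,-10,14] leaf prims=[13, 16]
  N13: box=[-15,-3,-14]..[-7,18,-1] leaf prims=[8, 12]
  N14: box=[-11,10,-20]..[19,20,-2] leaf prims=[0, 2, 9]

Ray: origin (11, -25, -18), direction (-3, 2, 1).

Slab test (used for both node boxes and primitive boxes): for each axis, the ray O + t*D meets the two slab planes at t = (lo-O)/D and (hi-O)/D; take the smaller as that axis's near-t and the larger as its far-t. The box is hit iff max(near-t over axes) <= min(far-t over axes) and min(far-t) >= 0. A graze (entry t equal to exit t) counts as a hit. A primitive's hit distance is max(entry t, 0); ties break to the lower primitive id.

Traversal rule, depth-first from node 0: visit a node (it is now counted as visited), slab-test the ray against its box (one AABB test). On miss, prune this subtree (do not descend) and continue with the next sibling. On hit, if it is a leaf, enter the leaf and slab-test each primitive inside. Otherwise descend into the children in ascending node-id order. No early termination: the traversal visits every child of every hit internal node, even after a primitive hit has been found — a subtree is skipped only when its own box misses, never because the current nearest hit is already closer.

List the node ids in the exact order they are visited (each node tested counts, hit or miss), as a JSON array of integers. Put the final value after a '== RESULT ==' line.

Traverse from the root:
N0 x:[-11/3,10] y:[3,45/2] z:[-2,41] -> hit [3,10], descend [7, 8]
  N7 x:[-8/3,9] y:[6,45/2] z:[-2,23] -> hit [6,9], descend [1, 2]
    N1 x:[6,9] y:[13/2,43/2] z:[0,17] -> hit [13/2,9], descend [10, 13]
      N10 x:[19/3,9] y:[13/2,10] z:[0,6] -> miss, prune
      N13 x:[6,26/3] y:[11,43/2] z:[4,17] -> miss, prune
    N2 x:[-8/3,22/3] y:[6,45/2] z:[-2,23] -> hit [6,22/3], descend [3, 14]
      N3 x:[-8/3,0] y:[6,11] z:[19,23] -> miss, prune
      N14 x:[-8/3,22/3] y:[35/2,45/2] z:[-2,16] -> miss, prune
  N8 x:[-11/3,10] y:[3,41/2] z:[19,41] -> miss, prune

Visited [0, 7, 1, 10, 13, 2, 3, 14, 8]. Tests: 9 box, 0 leaf. Nearest: miss.

== RESULT ==
[0, 7, 1, 10, 13, 2, 3, 14, 8]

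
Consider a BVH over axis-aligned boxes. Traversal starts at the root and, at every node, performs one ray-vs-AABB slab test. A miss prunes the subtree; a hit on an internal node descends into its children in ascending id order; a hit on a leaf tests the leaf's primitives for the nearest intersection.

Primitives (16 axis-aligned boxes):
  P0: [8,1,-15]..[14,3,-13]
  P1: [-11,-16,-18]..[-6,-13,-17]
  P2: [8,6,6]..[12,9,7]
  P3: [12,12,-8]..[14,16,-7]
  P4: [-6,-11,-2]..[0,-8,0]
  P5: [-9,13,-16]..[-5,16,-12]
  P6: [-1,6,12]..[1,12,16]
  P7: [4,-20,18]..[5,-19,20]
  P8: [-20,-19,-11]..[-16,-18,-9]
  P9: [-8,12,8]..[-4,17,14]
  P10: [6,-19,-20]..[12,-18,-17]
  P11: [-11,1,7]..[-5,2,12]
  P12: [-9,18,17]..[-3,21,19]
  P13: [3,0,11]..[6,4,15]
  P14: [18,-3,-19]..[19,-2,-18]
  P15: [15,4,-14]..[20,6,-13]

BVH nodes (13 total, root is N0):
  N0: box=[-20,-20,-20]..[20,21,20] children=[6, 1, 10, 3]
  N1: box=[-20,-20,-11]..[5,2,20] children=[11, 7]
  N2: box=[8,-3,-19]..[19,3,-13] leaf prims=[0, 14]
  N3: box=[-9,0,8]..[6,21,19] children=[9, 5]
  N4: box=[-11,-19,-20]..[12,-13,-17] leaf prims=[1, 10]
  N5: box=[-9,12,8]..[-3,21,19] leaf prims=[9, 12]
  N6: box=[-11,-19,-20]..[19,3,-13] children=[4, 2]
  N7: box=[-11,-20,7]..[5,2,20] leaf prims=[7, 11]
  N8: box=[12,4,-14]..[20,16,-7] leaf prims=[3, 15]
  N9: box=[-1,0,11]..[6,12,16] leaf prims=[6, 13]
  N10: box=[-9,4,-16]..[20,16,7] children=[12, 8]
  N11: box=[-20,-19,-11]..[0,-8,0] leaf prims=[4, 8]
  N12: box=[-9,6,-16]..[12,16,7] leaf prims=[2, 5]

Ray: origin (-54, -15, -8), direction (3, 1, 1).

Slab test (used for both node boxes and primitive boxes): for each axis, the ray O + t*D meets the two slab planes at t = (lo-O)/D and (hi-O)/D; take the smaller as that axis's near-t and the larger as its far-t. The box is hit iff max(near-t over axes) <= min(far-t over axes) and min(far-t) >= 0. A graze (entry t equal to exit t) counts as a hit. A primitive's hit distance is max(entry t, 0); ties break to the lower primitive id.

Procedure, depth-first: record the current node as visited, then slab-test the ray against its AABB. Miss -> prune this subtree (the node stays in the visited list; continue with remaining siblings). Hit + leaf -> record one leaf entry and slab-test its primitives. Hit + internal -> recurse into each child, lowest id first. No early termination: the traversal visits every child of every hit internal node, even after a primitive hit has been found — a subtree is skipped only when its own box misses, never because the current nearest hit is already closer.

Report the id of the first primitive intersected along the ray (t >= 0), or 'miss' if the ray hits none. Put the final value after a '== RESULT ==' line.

Traverse from the root:
N0 x:[34/3,74/3] y:[-5,36] z:[-12,28] -> hit [34/3,74/3], descend [1, 3, 6, 10]
  N1 x:[34/3,59/3] y:[-5,17] z:[-3,28] -> hit [34/3,17], descend [7, 11]
    N7 x:[43/3,59/3] y:[-5,17] z:[15,28] -> hit [15,17] leaf, test {P7(miss), P11@t=16}
    N11 x:[34/3,18] y:[-4,7] z:[-3,8] -> miss, prune
  N3 x:[15,20] y:[15,36] z:[16,27] -> hit [16,20], descend [5, 9]
    N5 x:[15,17] y:[27,36] z:[16,27] -> miss, prune
    N9 x:[53/3,20] y:[15,27] z:[19,24] -> hit [19,20] leaf, test {P6(miss), P13@t=19}
  N6 x:[43/3,73/3] y:[-4,18] z:[-12,-5] -> miss, prune
  N10 x:[15,74/3] y:[19,31] z:[-8,15] -> miss, prune

9 AABB tests over nodes [0, 1, 7, 11, 3, 5, 9, 6, 10]; 2 leaves entered; closest P11.

== RESULT ==
11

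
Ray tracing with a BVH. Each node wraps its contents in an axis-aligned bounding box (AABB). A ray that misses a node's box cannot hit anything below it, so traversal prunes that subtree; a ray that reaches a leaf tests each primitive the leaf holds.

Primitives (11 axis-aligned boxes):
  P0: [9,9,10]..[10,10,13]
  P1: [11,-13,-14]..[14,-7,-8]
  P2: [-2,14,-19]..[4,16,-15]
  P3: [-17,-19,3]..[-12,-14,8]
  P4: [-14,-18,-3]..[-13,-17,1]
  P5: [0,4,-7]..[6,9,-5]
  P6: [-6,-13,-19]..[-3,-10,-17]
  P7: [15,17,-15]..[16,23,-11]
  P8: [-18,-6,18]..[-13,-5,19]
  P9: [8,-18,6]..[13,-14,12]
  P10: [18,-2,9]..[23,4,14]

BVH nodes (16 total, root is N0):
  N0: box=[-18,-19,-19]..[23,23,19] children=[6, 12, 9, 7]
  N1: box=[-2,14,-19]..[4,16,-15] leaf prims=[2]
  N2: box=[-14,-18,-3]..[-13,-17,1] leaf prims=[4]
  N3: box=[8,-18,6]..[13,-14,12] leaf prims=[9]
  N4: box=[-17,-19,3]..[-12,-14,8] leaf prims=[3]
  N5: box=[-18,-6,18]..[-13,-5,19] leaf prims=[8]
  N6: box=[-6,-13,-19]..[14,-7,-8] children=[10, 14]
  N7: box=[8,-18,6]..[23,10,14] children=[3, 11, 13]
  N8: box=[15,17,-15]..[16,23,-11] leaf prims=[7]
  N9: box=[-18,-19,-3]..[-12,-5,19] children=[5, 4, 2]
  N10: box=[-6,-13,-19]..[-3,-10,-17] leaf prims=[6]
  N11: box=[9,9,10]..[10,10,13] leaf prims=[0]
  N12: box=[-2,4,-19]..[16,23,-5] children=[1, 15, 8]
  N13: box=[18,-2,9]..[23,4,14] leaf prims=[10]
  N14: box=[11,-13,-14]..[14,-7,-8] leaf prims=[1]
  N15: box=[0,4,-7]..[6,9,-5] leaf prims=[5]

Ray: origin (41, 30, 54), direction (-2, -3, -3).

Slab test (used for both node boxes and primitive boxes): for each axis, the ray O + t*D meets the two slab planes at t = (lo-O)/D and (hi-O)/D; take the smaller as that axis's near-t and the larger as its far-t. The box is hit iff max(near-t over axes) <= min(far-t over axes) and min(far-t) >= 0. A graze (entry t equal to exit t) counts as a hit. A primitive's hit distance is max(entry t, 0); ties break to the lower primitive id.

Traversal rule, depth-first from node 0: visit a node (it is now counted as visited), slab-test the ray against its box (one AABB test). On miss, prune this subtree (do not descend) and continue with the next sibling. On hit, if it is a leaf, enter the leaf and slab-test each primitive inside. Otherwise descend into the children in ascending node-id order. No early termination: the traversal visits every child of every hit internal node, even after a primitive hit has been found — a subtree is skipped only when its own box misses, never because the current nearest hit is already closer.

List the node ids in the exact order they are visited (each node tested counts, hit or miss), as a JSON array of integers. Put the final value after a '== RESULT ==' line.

Traverse from the root:
N0 x:[9,59/2] y:[7/3,49/3] z:[35/3,73/3] -> hit [35/3,49/3], descend [6, 7, 9, 12]
  N6 x:[27/2,47/2] y:[37/3,43/3] z:[62/3,73/3] -> miss, prune
  N7 x:[9,33/2] y:[20/3,16] z:[40/3,16] -> hit [40/3,16], descend [3, 11, 13]
    N3 x:[14,33/2] y:[44/3,16] z:[14,16] -> hit [44/3,16] leaf, test {P9@t=44/3}
    N11 x:[31/2,16] y:[20/3,7] z:[41/3,44/3] -> miss, prune
    N13 x:[9,23/2] y:[26/3,32/3] z:[40/3,15] -> miss, prune
  N9 x:[53/2,59/2] y:[35/3,49/3] z:[35/3,19] -> miss, prune
  N12 x:[25/2,43/2] y:[7/3,26/3] z:[59/3,73/3] -> miss, prune

8 AABB tests over nodes [0, 6, 7, 3, 11, 13, 9, 12]; 1 leaf entered; closest P9.

== RESULT ==
[0, 6, 7, 3, 11, 13, 9, 12]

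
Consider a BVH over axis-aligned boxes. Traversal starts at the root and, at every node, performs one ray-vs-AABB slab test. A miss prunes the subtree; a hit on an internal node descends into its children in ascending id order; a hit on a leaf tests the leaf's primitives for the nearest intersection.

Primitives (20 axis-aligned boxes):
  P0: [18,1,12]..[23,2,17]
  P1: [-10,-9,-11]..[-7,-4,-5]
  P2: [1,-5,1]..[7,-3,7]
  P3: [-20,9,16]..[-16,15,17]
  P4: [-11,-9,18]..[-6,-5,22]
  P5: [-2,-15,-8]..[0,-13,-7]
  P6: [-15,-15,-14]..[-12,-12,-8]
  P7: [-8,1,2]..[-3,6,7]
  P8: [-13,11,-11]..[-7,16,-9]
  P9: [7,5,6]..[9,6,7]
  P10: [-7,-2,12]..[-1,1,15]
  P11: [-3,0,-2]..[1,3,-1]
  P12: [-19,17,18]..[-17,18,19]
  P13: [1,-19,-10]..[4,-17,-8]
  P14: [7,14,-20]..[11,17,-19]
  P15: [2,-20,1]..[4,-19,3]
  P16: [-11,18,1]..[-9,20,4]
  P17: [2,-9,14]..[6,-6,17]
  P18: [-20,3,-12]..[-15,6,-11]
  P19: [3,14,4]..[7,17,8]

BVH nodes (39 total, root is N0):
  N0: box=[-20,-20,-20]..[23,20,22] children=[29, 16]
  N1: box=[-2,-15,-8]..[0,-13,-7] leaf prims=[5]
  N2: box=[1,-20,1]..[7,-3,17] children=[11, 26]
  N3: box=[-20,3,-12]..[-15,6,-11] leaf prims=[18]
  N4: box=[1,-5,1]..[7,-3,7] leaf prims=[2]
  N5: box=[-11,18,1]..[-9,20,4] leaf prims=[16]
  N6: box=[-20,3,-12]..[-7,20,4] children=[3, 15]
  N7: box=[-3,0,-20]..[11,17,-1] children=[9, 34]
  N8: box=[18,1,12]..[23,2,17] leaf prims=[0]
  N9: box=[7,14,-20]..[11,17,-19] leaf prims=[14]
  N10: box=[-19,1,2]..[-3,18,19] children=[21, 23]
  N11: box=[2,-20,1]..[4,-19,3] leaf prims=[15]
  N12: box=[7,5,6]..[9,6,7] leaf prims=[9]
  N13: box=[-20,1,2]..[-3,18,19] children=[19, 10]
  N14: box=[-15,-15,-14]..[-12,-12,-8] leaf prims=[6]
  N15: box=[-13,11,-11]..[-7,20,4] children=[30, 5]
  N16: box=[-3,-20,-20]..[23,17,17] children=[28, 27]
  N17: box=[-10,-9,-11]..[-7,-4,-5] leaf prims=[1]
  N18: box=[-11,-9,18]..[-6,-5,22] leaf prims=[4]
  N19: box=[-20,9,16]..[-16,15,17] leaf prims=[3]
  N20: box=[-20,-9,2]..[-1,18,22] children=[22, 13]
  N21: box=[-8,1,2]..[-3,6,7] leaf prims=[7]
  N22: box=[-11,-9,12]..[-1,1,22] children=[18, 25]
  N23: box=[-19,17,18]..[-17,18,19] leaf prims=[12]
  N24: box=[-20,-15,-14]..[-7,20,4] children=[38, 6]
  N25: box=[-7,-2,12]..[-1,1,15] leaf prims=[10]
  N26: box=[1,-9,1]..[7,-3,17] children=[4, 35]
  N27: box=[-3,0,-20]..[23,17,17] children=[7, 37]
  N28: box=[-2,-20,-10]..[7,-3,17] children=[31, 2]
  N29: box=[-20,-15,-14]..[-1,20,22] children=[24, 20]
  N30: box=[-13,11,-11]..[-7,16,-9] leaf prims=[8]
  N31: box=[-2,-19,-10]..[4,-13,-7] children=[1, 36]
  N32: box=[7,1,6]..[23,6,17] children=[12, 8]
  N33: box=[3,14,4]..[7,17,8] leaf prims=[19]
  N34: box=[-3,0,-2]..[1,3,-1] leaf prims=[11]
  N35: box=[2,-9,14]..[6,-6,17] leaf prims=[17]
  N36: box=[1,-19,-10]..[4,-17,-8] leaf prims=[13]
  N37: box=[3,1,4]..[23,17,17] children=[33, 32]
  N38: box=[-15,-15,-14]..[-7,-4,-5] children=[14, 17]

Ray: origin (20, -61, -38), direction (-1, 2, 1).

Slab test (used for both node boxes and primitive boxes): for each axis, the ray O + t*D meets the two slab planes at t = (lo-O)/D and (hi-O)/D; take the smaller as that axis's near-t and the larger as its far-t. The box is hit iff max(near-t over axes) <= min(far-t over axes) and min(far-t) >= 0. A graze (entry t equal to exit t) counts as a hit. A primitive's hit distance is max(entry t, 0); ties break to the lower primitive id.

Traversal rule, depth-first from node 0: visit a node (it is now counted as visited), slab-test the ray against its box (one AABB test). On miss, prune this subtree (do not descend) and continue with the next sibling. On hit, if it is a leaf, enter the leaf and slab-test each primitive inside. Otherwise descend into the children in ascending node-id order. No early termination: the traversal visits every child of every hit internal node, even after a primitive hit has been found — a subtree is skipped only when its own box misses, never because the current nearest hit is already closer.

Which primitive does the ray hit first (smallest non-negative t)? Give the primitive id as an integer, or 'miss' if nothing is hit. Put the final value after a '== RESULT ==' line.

Traverse from the root:
N0 x:[-3,40] y:[41/2,81/2] z:[18,60] -> hit [41/2,40], descend [16, 29]
  N16 x:[-3,23] y:[41/2,39] z:[18,55] -> hit [41/2,23], descend [27, 28]
    N27 x:[-3,23] y:[61/2,39] z:[18,55] -> miss, prune
    N28 x:[13,22] y:[41/2,29] z:[28,55] -> miss, prune
  N29 x:[21,40] y:[23,81/2] z:[24,60] -> hit [24,40], descend [20, 24]
    N20 x:[21,40] y:[26,79/2] z:[40,60] -> miss, prune
    N24 x:[27,40] y:[23,81/2] z:[24,42] -> hit [27,40], descend [6, 38]
      N6 x:[27,40] y:[32,81/2] z:[26,42] -> hit [32,40], descend [3, 15]
        N3 x:[35,40] y:[32,67/2] z:[26,27] -> miss, prune
        N15 x:[27,33] y:[36,81/2] z:[27,42] -> miss, prune
      N38 x:[27,35] y:[23,57/2] z:[24,33] -> hit [27,57/2], descend [14, 17]
        N14 x:[32,35] y:[23,49/2] z:[24,30] -> miss, prune
        N17 x:[27,30] y:[26,57/2] z:[27,33] -> hit [27,57/2] leaf, test {P1@t=27}

13 AABB tests over nodes [0, 16, 27, 28, 29, 20, 24, 6, 3, 15, 38, 14, 17]; 1 leaf entered; closest P1.

== RESULT ==
1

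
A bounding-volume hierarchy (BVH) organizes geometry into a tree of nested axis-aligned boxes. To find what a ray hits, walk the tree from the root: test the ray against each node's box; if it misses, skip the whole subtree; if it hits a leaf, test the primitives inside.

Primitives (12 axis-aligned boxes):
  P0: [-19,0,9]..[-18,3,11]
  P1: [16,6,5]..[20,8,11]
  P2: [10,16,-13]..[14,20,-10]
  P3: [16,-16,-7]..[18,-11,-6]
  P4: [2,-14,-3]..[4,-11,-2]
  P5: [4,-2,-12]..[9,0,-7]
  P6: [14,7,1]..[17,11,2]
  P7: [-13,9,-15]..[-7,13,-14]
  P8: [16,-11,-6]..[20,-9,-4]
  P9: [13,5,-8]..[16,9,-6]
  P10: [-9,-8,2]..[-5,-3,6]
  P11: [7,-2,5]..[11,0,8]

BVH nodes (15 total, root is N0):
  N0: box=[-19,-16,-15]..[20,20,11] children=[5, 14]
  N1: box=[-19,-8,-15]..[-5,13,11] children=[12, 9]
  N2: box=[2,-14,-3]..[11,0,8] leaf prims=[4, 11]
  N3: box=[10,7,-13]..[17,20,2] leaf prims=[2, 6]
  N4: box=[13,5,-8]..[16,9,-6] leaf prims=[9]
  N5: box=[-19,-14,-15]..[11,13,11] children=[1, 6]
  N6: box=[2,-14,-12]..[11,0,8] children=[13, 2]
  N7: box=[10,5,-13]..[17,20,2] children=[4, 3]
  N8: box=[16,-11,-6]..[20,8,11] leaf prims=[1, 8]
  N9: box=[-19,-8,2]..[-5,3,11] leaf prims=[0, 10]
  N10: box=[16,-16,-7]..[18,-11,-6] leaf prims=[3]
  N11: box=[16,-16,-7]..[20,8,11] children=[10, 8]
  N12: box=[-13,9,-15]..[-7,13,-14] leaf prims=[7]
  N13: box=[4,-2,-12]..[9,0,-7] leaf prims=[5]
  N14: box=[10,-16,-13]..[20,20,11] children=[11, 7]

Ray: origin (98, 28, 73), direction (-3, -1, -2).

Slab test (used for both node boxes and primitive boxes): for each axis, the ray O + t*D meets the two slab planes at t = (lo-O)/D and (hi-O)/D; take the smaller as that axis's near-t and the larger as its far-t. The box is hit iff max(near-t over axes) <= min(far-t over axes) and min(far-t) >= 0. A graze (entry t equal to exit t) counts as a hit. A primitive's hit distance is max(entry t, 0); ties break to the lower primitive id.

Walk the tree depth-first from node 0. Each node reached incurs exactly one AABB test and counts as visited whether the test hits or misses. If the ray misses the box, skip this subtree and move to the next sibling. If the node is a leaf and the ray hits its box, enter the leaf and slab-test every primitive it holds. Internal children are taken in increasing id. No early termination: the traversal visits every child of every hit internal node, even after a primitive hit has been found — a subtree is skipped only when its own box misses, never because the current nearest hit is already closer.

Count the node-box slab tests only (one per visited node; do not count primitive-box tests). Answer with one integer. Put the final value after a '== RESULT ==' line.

Traverse from the root:
N0 x:[26,39] y:[8,44] z:[31,44] -> hit [31,39], descend [5, 14]
  N5 x:[29,39] y:[15,42] z:[31,44] -> hit [31,39], descend [1, 6]
    N1 x:[103/3,39] y:[15,36] z:[31,44] -> hit [103/3,36], descend [9, 12]
      N9 x:[103/3,39] y:[25,36] z:[31,71/2] -> hit [103/3,71/2] leaf, test {P0(miss), P10@t=103/3}
      N12 x:[35,37] y:[15,19] z:[87/2,44] -> miss, prune
    N6 x:[29,32] y:[28,42] z:[65/2,85/2] -> miss, prune
  N14 x:[26,88/3] y:[8,44] z:[31,43] -> miss, prune

Summary -> nodes [0, 5, 1, 9, 12, 6, 14]; box-tests=7; leaf-entries=1; first=P10

== RESULT ==
7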